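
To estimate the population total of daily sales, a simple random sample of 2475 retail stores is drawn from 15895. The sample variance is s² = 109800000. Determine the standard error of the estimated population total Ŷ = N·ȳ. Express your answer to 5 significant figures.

Var(Ŷ) = N²·Var(ȳ) = N²·(1 − n/N)·s²/n.
f = 2475/15895 = 0.15570934; Var(ȳ) = 0.84429066·109800000/2475 = 37455.804.
Var(Ŷ) = 15895² · 37455.804 = 9.4632473 × 10^12.
SE(Ŷ) = √(9.4632473 × 10^12) = 3.0762 × 10^6.

3.0762 × 10^6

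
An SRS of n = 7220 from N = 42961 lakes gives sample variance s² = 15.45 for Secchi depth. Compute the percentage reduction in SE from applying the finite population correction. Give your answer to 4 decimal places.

8.7892

f = n/N = 7220/42961 = 0.16805940.
SE_no-fpc = √(s²/n) = 0.046258936; SE_fpc = √((1−f)s²/n) = 0.042193136.
Ratio = √(1−f) = 0.91210778. Reduction = 100·(1 − 0.91210778) = 8.7892%.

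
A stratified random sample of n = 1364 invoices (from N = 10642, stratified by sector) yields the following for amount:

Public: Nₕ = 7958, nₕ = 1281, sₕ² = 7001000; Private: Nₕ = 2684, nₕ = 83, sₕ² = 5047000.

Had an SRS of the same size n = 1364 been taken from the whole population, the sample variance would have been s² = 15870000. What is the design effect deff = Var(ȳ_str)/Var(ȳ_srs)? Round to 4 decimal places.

0.6223

Var(ȳ_str) = Σ Wₕ²(1−fₕ)sₕ²/nₕ with Wₕ = Nₕ/10642:
  Public: (7958/10642)²·(1−1281/7958)·7001000/1281 = 2564.1873
  Private: (2684/10642)²·(1−83/2684)·5047000/83 = 3748.276
  → Var(ȳ_str) = 6312.4633.
Var(ȳ_srs) = (1 − 1364/10642)·15870000/1364 = 10143.636.
deff = 6312.4633 / 10143.636 = 0.6223.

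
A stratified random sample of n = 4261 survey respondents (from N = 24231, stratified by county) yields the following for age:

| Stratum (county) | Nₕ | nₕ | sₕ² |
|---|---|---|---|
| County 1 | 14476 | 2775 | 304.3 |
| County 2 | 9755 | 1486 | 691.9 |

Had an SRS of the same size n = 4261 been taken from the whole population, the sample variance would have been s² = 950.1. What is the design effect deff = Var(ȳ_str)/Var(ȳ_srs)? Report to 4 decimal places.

0.5202

Var(ȳ_str) = Σ Wₕ²(1−fₕ)sₕ²/nₕ with Wₕ = Nₕ/24231:
  County 1: (14476/24231)²·(1−2775/14476)·304.3/2775 = 0.031635
  County 2: (9755/24231)²·(1−1486/9755)·691.9/1486 = 0.063967903
  → Var(ȳ_str) = 0.095602903.
Var(ȳ_srs) = (1 − 4261/24231)·950.1/4261 = 0.18376572.
deff = 0.095602903 / 0.18376572 = 0.5202.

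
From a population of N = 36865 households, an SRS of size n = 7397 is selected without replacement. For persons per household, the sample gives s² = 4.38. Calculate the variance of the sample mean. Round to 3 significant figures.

Under SRS without replacement, Var(ȳ) = (1 − f)·s²/n with f = n/N = 7397/36865 = 0.20065102.
Var(ȳ) = (1 − 0.20065102)·4.38/7397 = 0.79934898·5.9213195 × 10^-4 = 4.7332006 × 10^-4.

4.73 × 10^-4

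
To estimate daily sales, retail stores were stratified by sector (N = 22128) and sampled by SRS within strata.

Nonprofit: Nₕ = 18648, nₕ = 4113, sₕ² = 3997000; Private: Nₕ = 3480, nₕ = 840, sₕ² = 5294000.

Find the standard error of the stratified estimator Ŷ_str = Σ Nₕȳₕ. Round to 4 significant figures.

Var(Ŷ_str) = Σₕ Nₕ²(1 − fₕ)sₕ²/nₕ.
Nonprofit: 18648²·(1 − 4113/18648)·3997000/4113 = 2.6340422 × 10^11.
Private: 3480²·(1 − 840/3480)·5294000/840 = 5.7901234 × 10^10.
Sum = 3.2130545 × 10^11.
SE = √(3.2130545 × 10^11) = 566800.

566800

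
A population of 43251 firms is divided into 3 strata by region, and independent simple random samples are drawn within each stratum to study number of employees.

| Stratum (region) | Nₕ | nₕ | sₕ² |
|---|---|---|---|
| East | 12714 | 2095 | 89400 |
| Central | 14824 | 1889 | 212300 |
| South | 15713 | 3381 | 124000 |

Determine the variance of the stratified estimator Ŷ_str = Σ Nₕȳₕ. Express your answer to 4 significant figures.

Var(Ŷ_str) = Σₕ Nₕ²(1 − fₕ)sₕ²/nₕ.
East: 12714²·(1 − 2095/12714)·89400/2095 = 5.7612845 × 10^9.
Central: 14824²·(1 − 1889/14824)·212300/1889 = 2.1550129 × 10^10.
South: 15713²·(1 − 3381/15713)·124000/3381 = 7.106719 × 10^9.
Sum = 3.4418133 × 10^10.

3.442 × 10^10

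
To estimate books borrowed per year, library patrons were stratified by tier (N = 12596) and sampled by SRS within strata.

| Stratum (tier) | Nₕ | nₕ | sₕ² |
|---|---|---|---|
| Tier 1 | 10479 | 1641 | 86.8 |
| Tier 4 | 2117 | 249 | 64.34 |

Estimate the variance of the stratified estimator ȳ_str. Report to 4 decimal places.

0.0373

Var(ȳ_str) = Σₕ Wₕ²(1 − fₕ)sₕ²/nₕ with Wₕ = Nₕ/N, N = 12596.
Tier 1: Wₕ = 0.83193077; term = 0.83193077²·(1 − 0.15659891)·86.8/1641 = 0.030875904.
Tier 4: Wₕ = 0.16806923; term = 0.16806923²·(1 − 0.11761927)·64.34/249 = 0.0064404192.
Sum = 0.037316323.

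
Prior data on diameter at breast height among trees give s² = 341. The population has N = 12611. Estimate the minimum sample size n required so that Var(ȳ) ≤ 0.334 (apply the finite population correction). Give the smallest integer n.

945

Without fpc, n₀ = s²/D = 341/0.334 = 1020.9581.
With fpc, (1 − n/N)·s²/n ≤ D requires n ≥ n₀/(1 + n₀/N) = 1020.9581/(1 + 1020.9581/12611) = 944.4940.
Rounding up, n = 945.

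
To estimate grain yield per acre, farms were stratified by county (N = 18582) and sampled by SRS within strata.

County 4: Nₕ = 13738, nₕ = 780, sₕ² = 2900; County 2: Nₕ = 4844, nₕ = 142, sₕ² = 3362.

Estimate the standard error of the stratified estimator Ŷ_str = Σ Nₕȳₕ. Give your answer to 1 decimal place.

34657.1

Var(Ŷ_str) = Σₕ Nₕ²(1 − fₕ)sₕ²/nₕ.
County 4: 13738²·(1 − 780/13738)·2900/780 = 6.6185809 × 10^8.
County 2: 4844²·(1 − 142/4844)·3362/142 = 5.3925741 × 10^8.
Sum = 1.2011155 × 10^9.
SE = √(1.2011155 × 10^9) = 34657.1.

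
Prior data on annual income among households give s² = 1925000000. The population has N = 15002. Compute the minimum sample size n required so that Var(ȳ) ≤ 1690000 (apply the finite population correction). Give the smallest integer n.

Without fpc, n₀ = s²/D = 1925000000/1690000 = 1139.0533.
With fpc, (1 − n/N)·s²/n ≤ D requires n ≥ n₀/(1 + n₀/N) = 1139.0533/(1 + 1139.0533/15002) = 1058.6718.
Rounding up, n = 1059.

1059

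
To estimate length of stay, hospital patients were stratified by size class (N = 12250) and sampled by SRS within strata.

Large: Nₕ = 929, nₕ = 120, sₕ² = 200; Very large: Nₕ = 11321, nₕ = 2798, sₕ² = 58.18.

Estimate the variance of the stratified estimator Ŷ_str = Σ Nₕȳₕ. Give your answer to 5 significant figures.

3.2589 × 10^6

Var(Ŷ_str) = Σₕ Nₕ²(1 − fₕ)sₕ²/nₕ.
Large: 929²·(1 − 120/929)·200/120 = 1.2526017 × 10^6.
Very large: 11321²·(1 − 2798/11321)·58.18/2798 = 2.0063342 × 10^6.
Sum = 3.2589359 × 10^6.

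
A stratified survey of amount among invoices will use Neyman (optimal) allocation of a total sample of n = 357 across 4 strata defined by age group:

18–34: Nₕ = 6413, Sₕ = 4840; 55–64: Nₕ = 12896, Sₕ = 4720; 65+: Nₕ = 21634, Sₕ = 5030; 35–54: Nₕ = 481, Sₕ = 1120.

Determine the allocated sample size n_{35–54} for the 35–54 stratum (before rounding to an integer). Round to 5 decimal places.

0.95557

Neyman allocation: nₕ = n·NₕSₕ / Σⱼ NⱼSⱼ.
Σ NⱼSⱼ = 6413·4840 + 12896·4720 + 21634·5030 + 481·1120 = 2.0126578 × 10^8.
n_{35–54} = 357·481·1120 / (2.0126578 × 10^8) = 0.95557.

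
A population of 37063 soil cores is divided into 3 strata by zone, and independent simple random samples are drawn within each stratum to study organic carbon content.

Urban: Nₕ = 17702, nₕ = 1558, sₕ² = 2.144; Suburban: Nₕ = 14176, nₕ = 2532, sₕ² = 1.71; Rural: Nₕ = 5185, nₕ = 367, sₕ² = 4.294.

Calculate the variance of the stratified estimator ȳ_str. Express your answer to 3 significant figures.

5.80 × 10^-4

Var(ȳ_str) = Σₕ Wₕ²(1 − fₕ)sₕ²/nₕ with Wₕ = Nₕ/N, N = 37063.
Urban: Wₕ = 0.47761919; term = 0.47761919²·(1 − 0.08801265)·2.144/1558 = 2.862923 × 10^-4.
Suburban: Wₕ = 0.38248388; term = 0.38248388²·(1 − 0.17861174)·1.71/2532 = 8.1153484 × 10^-5.
Rural: Wₕ = 0.13989693; term = 0.13989693²·(1 − 0.07078110)·4.294/367 = 2.127798 × 10^-4.
Sum = 5.8022558 × 10^-4.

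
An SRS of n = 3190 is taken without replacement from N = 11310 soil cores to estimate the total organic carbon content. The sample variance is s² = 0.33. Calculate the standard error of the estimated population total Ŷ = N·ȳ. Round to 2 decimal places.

Var(Ŷ) = N²·Var(ȳ) = N²·(1 − n/N)·s²/n.
f = 3190/11310 = 0.28205128; Var(ȳ) = 0.71794872·0.33/3190 = 7.4270557 × 10^-5.
Var(Ŷ) = 11310² · (7.4270557 × 10^-5) = 9500.4.
SE(Ŷ) = √(9500.4) = 97.47.

97.47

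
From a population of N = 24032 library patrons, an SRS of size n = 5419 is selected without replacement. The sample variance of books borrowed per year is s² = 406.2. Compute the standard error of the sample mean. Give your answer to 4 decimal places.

Under SRS without replacement, Var(ȳ) = (1 − f)·s²/n with f = n/N = 5419/24032 = 0.22549101.
Var(ȳ) = (1 − 0.22549101)·406.2/5419 = 0.77450899·0.074958479 = 0.058056016.
SE(ȳ) = √(0.058056016) = 0.2409.

0.2409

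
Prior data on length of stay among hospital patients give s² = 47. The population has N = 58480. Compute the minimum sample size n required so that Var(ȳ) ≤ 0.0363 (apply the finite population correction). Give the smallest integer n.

1267

Without fpc, n₀ = s²/D = 47/0.0363 = 1294.7658.
With fpc, (1 − n/N)·s²/n ≤ D requires n ≥ n₀/(1 + n₀/N) = 1294.7658/(1 + 1294.7658/58480) = 1266.7202.
Rounding up, n = 1267.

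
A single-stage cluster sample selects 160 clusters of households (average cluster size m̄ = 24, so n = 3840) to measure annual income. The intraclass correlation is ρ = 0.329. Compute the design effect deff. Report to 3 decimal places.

deff = 1 + (24 − 1)·0.329 = 1 + 7.567 = 8.567.

8.567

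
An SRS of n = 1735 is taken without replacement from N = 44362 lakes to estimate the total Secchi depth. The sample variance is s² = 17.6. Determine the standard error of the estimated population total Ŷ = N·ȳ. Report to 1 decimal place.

4379.8

Var(Ŷ) = N²·Var(ȳ) = N²·(1 − n/N)·s²/n.
f = 1735/44362 = 0.03911005; Var(ȳ) = 0.96088995·17.6/1735 = 0.0097473563.
Var(Ŷ) = 44362² · 0.0097473563 = 1.9182671 × 10^7.
SE(Ŷ) = √(1.9182671 × 10^7) = 4379.8.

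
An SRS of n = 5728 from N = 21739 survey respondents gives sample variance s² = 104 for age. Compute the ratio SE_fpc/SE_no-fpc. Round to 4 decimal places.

0.8582

f = n/N = 5728/21739 = 0.26348958.
SE_no-fpc = √(s²/n) = 0.13474578; SE_fpc = √((1−f)s²/n) = 0.11563908.
Ratio = √(1−f) = 0.85820185.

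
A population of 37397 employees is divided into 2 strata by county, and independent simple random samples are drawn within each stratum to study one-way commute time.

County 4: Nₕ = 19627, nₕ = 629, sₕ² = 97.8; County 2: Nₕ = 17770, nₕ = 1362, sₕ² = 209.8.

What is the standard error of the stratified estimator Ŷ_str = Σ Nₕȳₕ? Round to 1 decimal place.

10143.4

Var(Ŷ_str) = Σₕ Nₕ²(1 − fₕ)sₕ²/nₕ.
County 4: 19627²·(1 − 629/19627)·97.8/629 = 5.7976236 × 10^7.
County 2: 17770²·(1 − 1362/17770)·209.8/1362 = 4.4912937 × 10^7.
Sum = 1.0288917 × 10^8.
SE = √(1.0288917 × 10^8) = 10143.4.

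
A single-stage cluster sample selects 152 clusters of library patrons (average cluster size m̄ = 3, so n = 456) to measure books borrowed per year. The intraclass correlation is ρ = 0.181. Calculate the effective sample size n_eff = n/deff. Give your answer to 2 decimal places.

334.80

deff = 1 + (3 − 1)·0.181 = 1 + 0.362 = 1.362.
n_eff = 456 / 1.362 = 334.80.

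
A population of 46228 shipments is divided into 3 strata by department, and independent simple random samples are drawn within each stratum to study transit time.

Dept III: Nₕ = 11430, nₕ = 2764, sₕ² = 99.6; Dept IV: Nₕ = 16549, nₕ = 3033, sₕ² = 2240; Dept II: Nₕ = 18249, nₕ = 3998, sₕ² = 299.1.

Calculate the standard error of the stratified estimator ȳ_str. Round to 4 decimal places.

Var(ȳ_str) = Σₕ Wₕ²(1 − fₕ)sₕ²/nₕ with Wₕ = Nₕ/N, N = 46228.
Dept III: Wₕ = 0.24725275; term = 0.24725275²·(1 − 0.24181977)·99.6/2764 = 0.0016702289.
Dept IV: Wₕ = 0.35798650; term = 0.35798650²·(1 − 0.18327391)·2240/3033 = 0.07730104.
Dept II: Wₕ = 0.39476075; term = 0.39476075²·(1 − 0.21908050)·299.1/3998 = 0.0091043265.
Sum = 0.088075595.
SE = √(0.088075595) = 0.2968.

0.2968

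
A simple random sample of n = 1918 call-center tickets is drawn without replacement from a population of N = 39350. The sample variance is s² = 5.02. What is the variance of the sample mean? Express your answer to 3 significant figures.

Under SRS without replacement, Var(ȳ) = (1 − f)·s²/n with f = n/N = 1918/39350 = 0.04874206.
Var(ȳ) = (1 − 0.04874206)·5.02/1918 = 0.95125794·0.0026173097 = 0.0024897366.

0.00249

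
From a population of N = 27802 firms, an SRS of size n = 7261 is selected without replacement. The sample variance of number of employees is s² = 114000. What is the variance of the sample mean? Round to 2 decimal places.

11.60

Under SRS without replacement, Var(ȳ) = (1 − f)·s²/n with f = n/N = 7261/27802 = 0.26116826.
Var(ȳ) = (1 − 0.26116826)·114000/7261 = 0.73883174·15.700317 = 11.599892.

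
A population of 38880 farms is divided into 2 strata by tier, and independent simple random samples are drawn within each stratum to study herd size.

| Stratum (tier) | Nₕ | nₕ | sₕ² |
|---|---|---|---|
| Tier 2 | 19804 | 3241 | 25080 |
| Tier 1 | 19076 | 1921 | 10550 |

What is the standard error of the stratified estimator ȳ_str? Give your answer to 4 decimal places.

1.6935

Var(ȳ_str) = Σₕ Wₕ²(1 − fₕ)sₕ²/nₕ with Wₕ = Nₕ/N, N = 38880.
Tier 2: Wₕ = 0.50936214; term = 0.50936214²·(1 − 0.16365381)·25080/3241 = 1.6791439.
Tier 1: Wₕ = 0.49063786; term = 0.49063786²·(1 − 0.10070245)·10550/1921 = 1.1889145.
Sum = 2.8680584.
SE = √(2.8680584) = 1.6935.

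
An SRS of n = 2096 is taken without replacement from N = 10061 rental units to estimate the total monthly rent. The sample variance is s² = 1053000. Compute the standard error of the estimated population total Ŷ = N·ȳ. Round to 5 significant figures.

200650

Var(Ŷ) = N²·Var(ȳ) = N²·(1 − n/N)·s²/n.
f = 2096/10061 = 0.20832919; Var(ȳ) = 0.79167081·1053000/2096 = 397.72393.
Var(Ŷ) = 10061² · 397.72393 = 4.0259096 × 10^10.
SE(Ŷ) = √(4.0259096 × 10^10) = 200650.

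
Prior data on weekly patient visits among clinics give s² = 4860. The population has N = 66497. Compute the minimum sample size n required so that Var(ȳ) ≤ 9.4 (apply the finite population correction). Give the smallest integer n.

514

Without fpc, n₀ = s²/D = 4860/9.4 = 517.0213.
With fpc, (1 − n/N)·s²/n ≤ D requires n ≥ n₀/(1 + n₀/N) = 517.0213/(1 + 517.0213/66497) = 513.0324.
Rounding up, n = 514.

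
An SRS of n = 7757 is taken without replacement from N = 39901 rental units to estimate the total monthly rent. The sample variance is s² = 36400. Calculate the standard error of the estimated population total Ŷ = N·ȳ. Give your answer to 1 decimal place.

Var(Ŷ) = N²·Var(ȳ) = N²·(1 − n/N)·s²/n.
f = 7757/39901 = 0.19440616; Var(ȳ) = 0.80559384·36400/7757 = 3.7802779.
Var(Ŷ) = 39901² · 3.7802779 = 6.0185419 × 10^9.
SE(Ŷ) = √(6.0185419 × 10^9) = 77579.3.

77579.3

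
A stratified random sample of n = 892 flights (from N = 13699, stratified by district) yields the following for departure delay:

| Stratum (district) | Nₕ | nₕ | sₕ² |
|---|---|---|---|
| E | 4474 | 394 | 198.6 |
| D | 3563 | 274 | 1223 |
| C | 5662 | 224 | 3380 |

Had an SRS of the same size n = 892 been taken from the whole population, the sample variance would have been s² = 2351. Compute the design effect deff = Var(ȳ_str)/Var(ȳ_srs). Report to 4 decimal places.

1.1378

Var(ȳ_str) = Σ Wₕ²(1−fₕ)sₕ²/nₕ with Wₕ = Nₕ/13699:
  E: (4474/13699)²·(1−394/4474)·198.6/394 = 0.049029948
  D: (3563/13699)²·(1−274/3563)·1223/274 = 0.27872624
  C: (5662/13699)²·(1−224/5662)·3380/224 = 2.4757114
  → Var(ȳ_str) = 2.8034676.
Var(ȳ_srs) = (1 − 892/13699)·2351/892 = 2.4640319.
deff = 2.8034676 / 2.4640319 = 1.1378.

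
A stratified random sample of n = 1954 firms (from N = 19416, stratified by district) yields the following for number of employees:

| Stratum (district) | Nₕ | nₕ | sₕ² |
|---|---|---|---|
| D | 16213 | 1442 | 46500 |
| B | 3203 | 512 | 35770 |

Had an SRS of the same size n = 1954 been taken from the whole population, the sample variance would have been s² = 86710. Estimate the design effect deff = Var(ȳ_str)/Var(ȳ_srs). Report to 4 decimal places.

Var(ȳ_str) = Σ Wₕ²(1−fₕ)sₕ²/nₕ with Wₕ = Nₕ/19416:
  D: (16213/19416)²·(1−1442/16213)·46500/1442 = 20.485258
  B: (3203/19416)²·(1−512/3203)·35770/512 = 1.59735
  → Var(ȳ_str) = 22.082608.
Var(ȳ_srs) = (1 − 1954/19416)·86710/1954 = 39.909735.
deff = 22.082608 / 39.909735 = 0.5533.

0.5533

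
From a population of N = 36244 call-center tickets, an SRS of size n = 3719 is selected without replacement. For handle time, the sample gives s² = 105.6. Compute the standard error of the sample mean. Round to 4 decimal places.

Under SRS without replacement, Var(ȳ) = (1 − f)·s²/n with f = n/N = 3719/36244 = 0.10261009.
Var(ȳ) = (1 − 0.10261009)·105.6/3719 = 0.89738991·0.02839473 = 0.025481144.
SE(ȳ) = √(0.025481144) = 0.1596.

0.1596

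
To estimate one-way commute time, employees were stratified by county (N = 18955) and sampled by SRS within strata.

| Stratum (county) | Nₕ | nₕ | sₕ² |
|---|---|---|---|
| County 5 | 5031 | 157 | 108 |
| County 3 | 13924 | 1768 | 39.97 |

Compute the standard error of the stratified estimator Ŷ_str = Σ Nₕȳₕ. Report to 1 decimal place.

4549.1

Var(Ŷ_str) = Σₕ Nₕ²(1 − fₕ)sₕ²/nₕ.
County 5: 5031²·(1 − 157/5031)·108/157 = 1.6868014 × 10^7.
County 3: 13924²·(1 − 1768/13924)·39.97/1768 = 3.826543 × 10^6.
Sum = 2.0694557 × 10^7.
SE = √(2.0694557 × 10^7) = 4549.1.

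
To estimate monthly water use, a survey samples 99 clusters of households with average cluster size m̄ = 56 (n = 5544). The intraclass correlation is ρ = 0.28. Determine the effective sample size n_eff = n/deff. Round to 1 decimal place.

338.0

deff = 1 + (56 − 1)·0.28 = 1 + 15.4 = 16.4.
n_eff = 5544 / 16.4 = 338.0.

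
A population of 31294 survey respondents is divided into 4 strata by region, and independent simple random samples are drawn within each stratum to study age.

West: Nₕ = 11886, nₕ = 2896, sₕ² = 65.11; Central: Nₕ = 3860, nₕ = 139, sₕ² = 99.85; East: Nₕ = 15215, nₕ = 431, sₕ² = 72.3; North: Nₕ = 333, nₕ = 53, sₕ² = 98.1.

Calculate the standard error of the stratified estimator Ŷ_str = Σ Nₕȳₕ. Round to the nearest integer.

7115

Var(Ŷ_str) = Σₕ Nₕ²(1 − fₕ)sₕ²/nₕ.
West: 11886²·(1 − 2896/11886)·65.11/2896 = 2.4023958 × 10^6.
Central: 3860²·(1 − 139/3860)·99.85/139 = 1.0317637 × 10^7.
East: 15215²·(1 − 431/15215)·72.3/431 = 3.7733313 × 10^7.
North: 333²·(1 − 53/333)·98.1/53 = 172581.96.
Sum = 5.0625928 × 10^7.
SE = √(5.0625928 × 10^7) = 7115.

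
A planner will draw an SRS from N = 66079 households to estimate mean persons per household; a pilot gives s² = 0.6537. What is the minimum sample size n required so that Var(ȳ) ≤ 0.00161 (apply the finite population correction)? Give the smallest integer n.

Without fpc, n₀ = s²/D = 0.6537/0.00161 = 406.0248.
With fpc, (1 − n/N)·s²/n ≤ D requires n ≥ n₀/(1 + n₀/N) = 406.0248/(1 + 406.0248/66079) = 403.5452.
Rounding up, n = 404.

404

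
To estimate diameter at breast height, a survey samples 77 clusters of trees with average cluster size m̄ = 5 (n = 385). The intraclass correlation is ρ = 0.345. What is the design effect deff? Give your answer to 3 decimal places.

deff = 1 + (5 − 1)·0.345 = 1 + 1.38 = 2.38.

2.380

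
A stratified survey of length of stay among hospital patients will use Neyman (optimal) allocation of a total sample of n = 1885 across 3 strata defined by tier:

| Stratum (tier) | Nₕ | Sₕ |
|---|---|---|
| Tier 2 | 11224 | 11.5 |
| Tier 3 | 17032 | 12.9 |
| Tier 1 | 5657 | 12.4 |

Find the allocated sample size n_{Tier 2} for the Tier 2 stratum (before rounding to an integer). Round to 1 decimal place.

Neyman allocation: nₕ = n·NₕSₕ / Σⱼ NⱼSⱼ.
Σ NⱼSⱼ = 11224·11.5 + 17032·12.9 + 5657·12.4 = 418935.6.
n_{Tier 2} = 1885·11224·11.5 / 418935.6 = 580.8.

580.8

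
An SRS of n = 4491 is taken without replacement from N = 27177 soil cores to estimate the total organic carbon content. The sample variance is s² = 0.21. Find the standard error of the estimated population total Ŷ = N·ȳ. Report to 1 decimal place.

Var(Ŷ) = N²·Var(ȳ) = N²·(1 − n/N)·s²/n.
f = 4491/27177 = 0.16525003; Var(ȳ) = 0.83474997·0.21/4491 = 3.9033065 × 10^-5.
Var(Ŷ) = 27177² · (3.9033065 × 10^-5) = 28829.405.
SE(Ŷ) = √(28829.405) = 169.8.

169.8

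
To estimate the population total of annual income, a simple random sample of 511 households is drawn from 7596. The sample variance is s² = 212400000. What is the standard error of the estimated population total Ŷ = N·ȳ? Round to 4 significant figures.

4.730 × 10^6

Var(Ŷ) = N²·Var(ȳ) = N²·(1 − n/N)·s²/n.
f = 511/7596 = 0.06727225; Var(ȳ) = 0.93272775·212400000/511 = 387693.49.
Var(Ŷ) = 7596² · 387693.49 = 2.236961 × 10^13.
SE(Ŷ) = √(2.236961 × 10^13) = 4.730 × 10^6.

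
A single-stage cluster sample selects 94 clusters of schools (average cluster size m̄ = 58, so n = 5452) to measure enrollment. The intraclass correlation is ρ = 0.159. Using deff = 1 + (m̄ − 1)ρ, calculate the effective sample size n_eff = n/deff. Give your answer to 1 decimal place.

deff = 1 + (58 − 1)·0.159 = 1 + 9.063 = 10.063.
n_eff = 5452 / 10.063 = 541.8.

541.8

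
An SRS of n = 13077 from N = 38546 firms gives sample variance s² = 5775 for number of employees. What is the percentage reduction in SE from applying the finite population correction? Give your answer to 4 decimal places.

18.7139

f = n/N = 13077/38546 = 0.33925699.
SE_no-fpc = √(s²/n) = 0.66454123; SE_fpc = √((1−f)s²/n) = 0.54017965.
Ratio = √(1−f) = 0.81286100. Reduction = 100·(1 − 0.81286100) = 18.7139%.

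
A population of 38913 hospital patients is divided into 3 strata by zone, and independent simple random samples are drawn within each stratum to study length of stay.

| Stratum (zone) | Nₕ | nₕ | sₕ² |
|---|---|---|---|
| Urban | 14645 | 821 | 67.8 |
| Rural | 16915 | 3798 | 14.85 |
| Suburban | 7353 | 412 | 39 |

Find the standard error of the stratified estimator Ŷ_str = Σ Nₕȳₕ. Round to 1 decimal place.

Var(Ŷ_str) = Σₕ Nₕ²(1 − fₕ)sₕ²/nₕ.
Urban: 14645²·(1 − 821/14645)·67.8/821 = 1.6718975 × 10^7.
Rural: 16915²·(1 − 3798/16915)·14.85/3798 = 867517.04.
Suburban: 7353²·(1 − 412/7353)·39/412 = 4.8311887 × 10^6.
Sum = 2.2417681 × 10^7.
SE = √(2.2417681 × 10^7) = 4734.7.

4734.7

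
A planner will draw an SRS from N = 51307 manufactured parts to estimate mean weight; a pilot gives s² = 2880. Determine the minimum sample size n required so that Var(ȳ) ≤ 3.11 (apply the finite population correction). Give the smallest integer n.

910

Without fpc, n₀ = s²/D = 2880/3.11 = 926.0450.
With fpc, (1 − n/N)·s²/n ≤ D requires n ≥ n₀/(1 + n₀/N) = 926.0450/(1 + 926.0450/51307) = 909.6271.
Rounding up, n = 910.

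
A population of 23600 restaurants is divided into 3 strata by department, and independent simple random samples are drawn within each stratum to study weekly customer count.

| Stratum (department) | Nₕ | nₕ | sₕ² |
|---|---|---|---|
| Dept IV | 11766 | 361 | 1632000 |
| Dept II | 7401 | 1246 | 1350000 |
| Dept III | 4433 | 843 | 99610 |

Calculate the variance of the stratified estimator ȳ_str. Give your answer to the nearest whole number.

Var(ȳ_str) = Σₕ Wₕ²(1 − fₕ)sₕ²/nₕ with Wₕ = Nₕ/N, N = 23600.
Dept IV: Wₕ = 0.49855932; term = 0.49855932²·(1 − 0.03068163)·1632000/361 = 1089.2137.
Dept II: Wₕ = 0.31360169; term = 0.31360169²·(1 − 0.16835563)·1350000/1246 = 88.6156.
Dept III: Wₕ = 0.18783898; term = 0.18783898²·(1 − 0.19016467)·99610/843 = 3.3763195.
Sum = 1181.2056.

1181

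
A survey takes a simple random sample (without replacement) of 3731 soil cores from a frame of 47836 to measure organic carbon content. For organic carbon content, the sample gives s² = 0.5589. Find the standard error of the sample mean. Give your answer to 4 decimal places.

0.0118

Under SRS without replacement, Var(ȳ) = (1 − f)·s²/n with f = n/N = 3731/47836 = 0.07799565.
Var(ȳ) = (1 − 0.07799565)·0.5589/3731 = 0.92200435·1.4979898 × 10^-4 = 1.3811531 × 10^-4.
SE(ȳ) = √(1.3811531 × 10^-4) = 0.0118.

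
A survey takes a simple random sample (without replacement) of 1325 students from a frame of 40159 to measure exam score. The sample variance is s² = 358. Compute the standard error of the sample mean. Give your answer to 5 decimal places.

0.51115

Under SRS without replacement, Var(ȳ) = (1 − f)·s²/n with f = n/N = 1325/40159 = 0.03299385.
Var(ȳ) = (1 − 0.03299385)·358/1325 = 0.96700615·0.27018868 = 0.26127411.
SE(ȳ) = √(0.26127411) = 0.51115.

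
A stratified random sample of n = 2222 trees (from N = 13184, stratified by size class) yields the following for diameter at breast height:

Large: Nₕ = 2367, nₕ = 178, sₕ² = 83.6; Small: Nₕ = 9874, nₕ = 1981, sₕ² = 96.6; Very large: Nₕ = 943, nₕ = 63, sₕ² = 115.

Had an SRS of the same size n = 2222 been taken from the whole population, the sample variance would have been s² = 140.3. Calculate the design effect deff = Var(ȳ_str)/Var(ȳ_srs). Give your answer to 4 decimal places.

Var(ȳ_str) = Σ Wₕ²(1−fₕ)sₕ²/nₕ with Wₕ = Nₕ/13184:
  Large: (2367/13184)²·(1−178/2367)·83.6/178 = 0.014000254
  Small: (9874/13184)²·(1−1981/9874)·96.6/1981 = 0.021864195
  Very large: (943/13184)²·(1−63/943)·115/63 = 0.0087147968
  → Var(ȳ_str) = 0.044579246.
Var(ȳ_srs) = (1 − 2222/13184)·140.3/2222 = 0.052499627.
deff = 0.044579246 / 0.052499627 = 0.8491.

0.8491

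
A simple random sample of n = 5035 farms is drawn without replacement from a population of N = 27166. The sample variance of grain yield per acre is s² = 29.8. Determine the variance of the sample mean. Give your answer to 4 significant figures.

Under SRS without replacement, Var(ȳ) = (1 − f)·s²/n with f = n/N = 5035/27166 = 0.18534197.
Var(ȳ) = (1 − 0.18534197)·29.8/5035 = 0.81465803·0.00591857 = 0.0048216106.

0.004822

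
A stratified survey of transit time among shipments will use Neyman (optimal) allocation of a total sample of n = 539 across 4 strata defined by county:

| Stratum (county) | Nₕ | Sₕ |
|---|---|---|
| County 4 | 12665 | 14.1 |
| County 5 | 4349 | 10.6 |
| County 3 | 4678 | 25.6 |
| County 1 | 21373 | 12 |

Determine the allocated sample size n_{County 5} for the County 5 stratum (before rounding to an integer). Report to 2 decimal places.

41.35

Neyman allocation: nₕ = n·NₕSₕ / Σⱼ NⱼSⱼ.
Σ NⱼSⱼ = 12665·14.1 + 4349·10.6 + 4678·25.6 + 21373·12 = 600908.7.
n_{County 5} = 539·4349·10.6 / 600908.7 = 41.35.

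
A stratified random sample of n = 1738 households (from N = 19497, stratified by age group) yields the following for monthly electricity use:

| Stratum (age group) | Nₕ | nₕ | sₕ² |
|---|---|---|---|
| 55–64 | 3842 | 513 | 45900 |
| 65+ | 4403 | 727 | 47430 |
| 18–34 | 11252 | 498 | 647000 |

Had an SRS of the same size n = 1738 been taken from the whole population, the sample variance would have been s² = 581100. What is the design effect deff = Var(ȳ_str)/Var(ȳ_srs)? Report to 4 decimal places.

Var(ȳ_str) = Σ Wₕ²(1−fₕ)sₕ²/nₕ with Wₕ = Nₕ/19497:
  55–64: (3842/19497)²·(1−513/3842)·45900/513 = 3.0104464
  65+: (4403/19497)²·(1−727/4403)·47430/727 = 2.7778406
  18–34: (11252/19497)²·(1−498/11252)·647000/498 = 413.56056
  → Var(ȳ_str) = 419.34885.
Var(ȳ_srs) = (1 − 1738/19497)·581100/1738 = 304.54524.
deff = 419.34885 / 304.54524 = 1.3770.

1.3770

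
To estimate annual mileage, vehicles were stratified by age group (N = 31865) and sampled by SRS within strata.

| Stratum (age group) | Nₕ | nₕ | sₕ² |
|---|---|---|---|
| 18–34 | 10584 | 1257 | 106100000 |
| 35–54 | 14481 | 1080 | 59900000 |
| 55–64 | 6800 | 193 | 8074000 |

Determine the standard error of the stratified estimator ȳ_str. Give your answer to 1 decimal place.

Var(ȳ_str) = Σₕ Wₕ²(1 − fₕ)sₕ²/nₕ with Wₕ = Nₕ/N, N = 31865.
18–34: Wₕ = 0.33215126; term = 0.33215126²·(1 − 0.11876417)·106100000/1257 = 8206.2372.
35–54: Wₕ = 0.45444845; term = 0.45444845²·(1 − 0.07458048)·59900000/1080 = 10600.125.
55–64: Wₕ = 0.21340028; term = 0.21340028²·(1 − 0.02838235)·8074000/193 = 1851.0443.
Sum = 20657.407.
SE = √(20657.407) = 143.7.

143.7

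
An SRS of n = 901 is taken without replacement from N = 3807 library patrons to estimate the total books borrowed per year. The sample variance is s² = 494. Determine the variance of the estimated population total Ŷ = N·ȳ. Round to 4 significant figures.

Var(Ŷ) = N²·Var(ȳ) = N²·(1 − n/N)·s²/n.
f = 901/3807 = 0.23666929; Var(ȳ) = 0.76333071·494/901 = 0.41851872.
Var(Ŷ) = 3807² · 0.41851872 = 6.065696 × 10^6.

6.066 × 10^6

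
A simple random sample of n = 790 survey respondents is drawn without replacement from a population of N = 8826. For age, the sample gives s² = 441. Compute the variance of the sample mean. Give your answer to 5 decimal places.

0.50826

Under SRS without replacement, Var(ȳ) = (1 − f)·s²/n with f = n/N = 790/8826 = 0.08950827.
Var(ȳ) = (1 − 0.08950827)·441/790 = 0.91049173·0.55822785 = 0.50826184.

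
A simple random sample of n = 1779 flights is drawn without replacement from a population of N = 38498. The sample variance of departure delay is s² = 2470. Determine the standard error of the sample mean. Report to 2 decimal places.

1.15

Under SRS without replacement, Var(ȳ) = (1 − f)·s²/n with f = n/N = 1779/38498 = 0.04621019.
Var(ȳ) = (1 − 0.04621019)·2470/1779 = 0.95378981·1.3884205 = 1.3242613.
SE(ȳ) = √(1.3242613) = 1.15.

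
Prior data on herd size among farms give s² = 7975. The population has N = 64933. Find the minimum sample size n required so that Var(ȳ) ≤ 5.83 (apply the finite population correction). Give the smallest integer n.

1340

Without fpc, n₀ = s²/D = 7975/5.83 = 1367.9245.
With fpc, (1 − n/N)·s²/n ≤ D requires n ≥ n₀/(1 + n₀/N) = 1367.9245/(1 + 1367.9245/64933) = 1339.7014.
Rounding up, n = 1340.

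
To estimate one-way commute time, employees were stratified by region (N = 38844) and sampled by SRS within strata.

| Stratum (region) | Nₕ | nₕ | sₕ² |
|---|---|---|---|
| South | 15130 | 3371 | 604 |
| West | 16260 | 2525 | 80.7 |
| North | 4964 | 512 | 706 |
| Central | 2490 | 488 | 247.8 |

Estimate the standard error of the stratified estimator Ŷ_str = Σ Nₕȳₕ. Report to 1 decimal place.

8486.5

Var(Ŷ_str) = Σₕ Nₕ²(1 − fₕ)sₕ²/nₕ.
South: 15130²·(1 − 3371/15130)·604/3371 = 3.1877739 × 10^7.
West: 16260²·(1 − 2525/16260)·80.7/2525 = 7.1377504 × 10^6.
North: 4964²·(1 − 512/4964)·706/512 = 3.0473453 × 10^7.
Central: 2490²·(1 − 488/2490)·247.8/488 = 2.5313075 × 10^6.
Sum = 7.202025 × 10^7.
SE = √(7.202025 × 10^7) = 8486.5.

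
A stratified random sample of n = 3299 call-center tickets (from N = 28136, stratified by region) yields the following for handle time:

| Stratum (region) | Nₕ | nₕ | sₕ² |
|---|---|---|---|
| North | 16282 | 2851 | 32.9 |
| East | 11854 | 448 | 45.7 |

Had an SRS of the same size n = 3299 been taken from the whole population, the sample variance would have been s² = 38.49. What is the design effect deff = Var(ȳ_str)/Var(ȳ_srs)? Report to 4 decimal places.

Var(ȳ_str) = Σ Wₕ²(1−fₕ)sₕ²/nₕ with Wₕ = Nₕ/28136:
  North: (16282/28136)²·(1−2851/16282)·32.9/2851 = 0.0031877927
  East: (11854/28136)²·(1−448/11854)·45.7/448 = 0.017422552
  → Var(ȳ_str) = 0.020610345.
Var(ȳ_srs) = (1 − 3299/28136)·38.49/3299 = 0.010299174.
deff = 0.020610345 / 0.010299174 = 2.0012.

2.0012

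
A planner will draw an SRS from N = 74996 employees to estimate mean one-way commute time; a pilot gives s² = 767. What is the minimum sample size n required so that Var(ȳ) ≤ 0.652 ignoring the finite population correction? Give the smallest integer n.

1177

Without fpc, n₀ = s²/D = 767/0.652 = 1176.3804.
Rounding up, n = 1177.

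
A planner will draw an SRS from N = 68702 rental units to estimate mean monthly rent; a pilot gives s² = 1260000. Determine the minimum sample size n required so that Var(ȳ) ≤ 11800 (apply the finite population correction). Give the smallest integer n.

Without fpc, n₀ = s²/D = 1260000/11800 = 106.7797.
With fpc, (1 − n/N)·s²/n ≤ D requires n ≥ n₀/(1 + n₀/N) = 106.7797/(1 + 106.7797/68702) = 106.6140.
Rounding up, n = 107.

107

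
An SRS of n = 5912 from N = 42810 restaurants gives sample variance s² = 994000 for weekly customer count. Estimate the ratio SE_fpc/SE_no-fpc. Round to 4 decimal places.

0.9284

f = n/N = 5912/42810 = 0.13809858.
SE_no-fpc = √(s²/n) = 12.966596; SE_fpc = √((1−f)s²/n) = 12.038012.
Ratio = √(1−f) = 0.92838646.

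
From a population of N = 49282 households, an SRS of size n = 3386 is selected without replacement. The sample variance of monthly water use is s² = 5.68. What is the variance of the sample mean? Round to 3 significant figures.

0.00156

Under SRS without replacement, Var(ȳ) = (1 − f)·s²/n with f = n/N = 3386/49282 = 0.06870663.
Var(ȳ) = (1 − 0.06870663)·5.68/3386 = 0.93129337·0.0016774956 = 0.0015622405.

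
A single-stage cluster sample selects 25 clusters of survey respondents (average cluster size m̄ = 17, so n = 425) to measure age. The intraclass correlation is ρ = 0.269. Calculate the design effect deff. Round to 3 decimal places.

5.304

deff = 1 + (17 − 1)·0.269 = 1 + 4.304 = 5.304.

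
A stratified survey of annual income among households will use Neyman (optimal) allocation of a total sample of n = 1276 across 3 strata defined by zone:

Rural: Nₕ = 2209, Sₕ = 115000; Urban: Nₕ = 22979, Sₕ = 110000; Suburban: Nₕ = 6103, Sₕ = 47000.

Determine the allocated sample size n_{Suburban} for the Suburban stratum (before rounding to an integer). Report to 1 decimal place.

Neyman allocation: nₕ = n·NₕSₕ / Σⱼ NⱼSⱼ.
Σ NⱼSⱼ = 2209·115000 + 22979·110000 + 6103·47000 = 3.068566 × 10^9.
n_{Suburban} = 1276·6103·47000 / (3.068566 × 10^9) = 119.3.

119.3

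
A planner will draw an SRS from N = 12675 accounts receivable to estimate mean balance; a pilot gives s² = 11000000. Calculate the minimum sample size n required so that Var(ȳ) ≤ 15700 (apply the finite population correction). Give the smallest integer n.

Without fpc, n₀ = s²/D = 11000000/15700 = 700.6369.
With fpc, (1 − n/N)·s²/n ≤ D requires n ≥ n₀/(1 + n₀/N) = 700.6369/(1 + 700.6369/12675) = 663.9364.
Rounding up, n = 664.

664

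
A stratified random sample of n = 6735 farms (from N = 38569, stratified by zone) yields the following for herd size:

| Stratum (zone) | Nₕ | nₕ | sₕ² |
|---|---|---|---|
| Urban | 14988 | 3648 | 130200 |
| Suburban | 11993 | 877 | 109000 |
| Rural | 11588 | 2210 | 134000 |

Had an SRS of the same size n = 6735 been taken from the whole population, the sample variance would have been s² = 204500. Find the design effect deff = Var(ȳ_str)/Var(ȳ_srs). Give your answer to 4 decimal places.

Var(ȳ_str) = Σ Wₕ²(1−fₕ)sₕ²/nₕ with Wₕ = Nₕ/38569:
  Urban: (14988/38569)²·(1−3648/14988)·130200/3648 = 4.0778959
  Suburban: (11993/38569)²·(1−877/11993)·109000/877 = 11.138495
  Rural: (11588/38569)²·(1−2210/11588)·134000/2210 = 4.4294977
  → Var(ȳ_str) = 19.645889.
Var(ȳ_srs) = (1 − 6735/38569)·204500/6735 = 25.061586.
deff = 19.645889 / 25.061586 = 0.7839.

0.7839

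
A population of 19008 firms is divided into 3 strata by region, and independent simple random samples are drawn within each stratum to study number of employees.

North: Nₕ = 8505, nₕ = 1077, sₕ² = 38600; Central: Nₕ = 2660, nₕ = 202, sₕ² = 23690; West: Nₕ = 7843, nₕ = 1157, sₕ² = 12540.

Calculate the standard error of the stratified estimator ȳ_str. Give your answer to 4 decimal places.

3.1563

Var(ȳ_str) = Σₕ Wₕ²(1 − fₕ)sₕ²/nₕ with Wₕ = Nₕ/N, N = 19008.
North: Wₕ = 0.44744318; term = 0.44744318²·(1 − 0.12663139)·38600/1077 = 6.2667875.
Central: Wₕ = 0.13994108; term = 0.13994108²·(1 − 0.07593985)·23690/202 = 2.1222882.
West: Wₕ = 0.41261574; term = 0.41261574²·(1 − 0.14752008)·12540/1157 = 1.5730406.
Sum = 9.9621163.
SE = √(9.9621163) = 3.1563.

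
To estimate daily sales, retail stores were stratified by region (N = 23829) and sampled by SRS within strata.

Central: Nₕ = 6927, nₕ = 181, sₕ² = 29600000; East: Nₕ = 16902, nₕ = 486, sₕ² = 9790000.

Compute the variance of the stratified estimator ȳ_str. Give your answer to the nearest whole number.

Var(ȳ_str) = Σₕ Wₕ²(1 − fₕ)sₕ²/nₕ with Wₕ = Nₕ/N, N = 23829.
Central: Wₕ = 0.29069621; term = 0.29069621²·(1 − 0.02612964)·29600000/181 = 13458.387.
East: Wₕ = 0.70930379; term = 0.70930379²·(1 − 0.02875399)·9790000/486 = 9843.2888.
Sum = 23301.676.

23302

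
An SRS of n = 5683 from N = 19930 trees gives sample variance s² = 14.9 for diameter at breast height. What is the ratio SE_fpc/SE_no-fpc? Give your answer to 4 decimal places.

f = n/N = 5683/19930 = 0.28514802.
SE_no-fpc = √(s²/n) = 0.051204049; SE_fpc = √((1−f)s²/n) = 0.04329247.
Ratio = √(1−f) = 0.84548920.

0.8455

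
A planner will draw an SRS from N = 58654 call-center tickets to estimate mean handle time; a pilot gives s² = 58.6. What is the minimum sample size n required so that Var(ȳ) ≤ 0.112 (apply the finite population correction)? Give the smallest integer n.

Without fpc, n₀ = s²/D = 58.6/0.112 = 523.2143.
With fpc, (1 − n/N)·s²/n ≤ D requires n ≥ n₀/(1 + n₀/N) = 523.2143/(1 + 523.2143/58654) = 518.5883.
Rounding up, n = 519.

519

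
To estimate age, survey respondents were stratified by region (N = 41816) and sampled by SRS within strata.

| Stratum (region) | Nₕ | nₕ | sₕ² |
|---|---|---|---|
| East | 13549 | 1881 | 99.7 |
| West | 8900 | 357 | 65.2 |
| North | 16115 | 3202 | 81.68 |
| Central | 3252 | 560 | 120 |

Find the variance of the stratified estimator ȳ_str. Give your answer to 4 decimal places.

Var(ȳ_str) = Σₕ Wₕ²(1 − fₕ)sₕ²/nₕ with Wₕ = Nₕ/N, N = 41816.
East: Wₕ = 0.32401473; term = 0.32401473²·(1 − 0.13882943)·99.7/1881 = 0.0047920909.
West: Wₕ = 0.21283719; term = 0.21283719²·(1 − 0.04011236)·65.2/357 = 0.0079413588.
North: Wₕ = 0.38537880; term = 0.38537880²·(1 − 0.19869687)·81.68/3202 = 0.0030357562.
Central: Wₕ = 0.07776927; term = 0.07776927²·(1 − 0.17220172)·120/560 = 0.0010728372.
Sum = 0.016842043.

0.0168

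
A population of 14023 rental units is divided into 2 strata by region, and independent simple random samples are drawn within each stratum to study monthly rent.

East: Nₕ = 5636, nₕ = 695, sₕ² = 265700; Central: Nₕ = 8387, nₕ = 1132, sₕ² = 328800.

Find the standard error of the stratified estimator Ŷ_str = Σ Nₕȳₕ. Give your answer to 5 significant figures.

Var(Ŷ_str) = Σₕ Nₕ²(1 − fₕ)sₕ²/nₕ.
East: 5636²·(1 − 695/5636)·265700/695 = 1.064615 × 10^10.
Central: 8387²·(1 − 1132/8387)·328800/1132 = 1.767378 × 10^10.
Sum = 2.831993 × 10^10.
SE = √(2.831993 × 10^10) = 168290.

168290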